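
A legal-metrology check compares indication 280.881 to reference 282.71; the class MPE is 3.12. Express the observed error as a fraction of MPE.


e = indication - reference = 280.881 - 282.71 = -1.8290
|e| = 1.8290
ratio = |e| / MPE = 1.8290 / 3.12
ratio = 0.5862

0.5862


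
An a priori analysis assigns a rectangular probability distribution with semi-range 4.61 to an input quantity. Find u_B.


u_B = half_width / sqrt(3)
u_B = 4.61 / 1.7320508
u_B = 2.6616

2.6616


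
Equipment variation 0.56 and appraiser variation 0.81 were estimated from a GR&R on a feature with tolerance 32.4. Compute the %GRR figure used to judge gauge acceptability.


GRR = sqrt(EV^2 + AV^2) = sqrt(0.56^2 + 0.81^2) = 0.98473347
%GRR = GRR / tol * 100 = 0.98473347 / 32.4 * 100
%GRR = 3.0393

3.0393


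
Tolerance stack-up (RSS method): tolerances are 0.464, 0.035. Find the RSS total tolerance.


RSS = sqrt(0.464^2 + 0.035^2)
= sqrt(0.216521)
= 0.4653

0.4653


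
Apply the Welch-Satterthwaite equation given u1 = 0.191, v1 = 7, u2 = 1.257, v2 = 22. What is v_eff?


uc = sqrt(u1^2 + u2^2) = sqrt(0.191^2 + 1.257^2) = 1.2714283
v_eff = uc^4 / (u1^4/v1 + u2^4/v2)
= 1.2714283^4 / (0.191^4/7 + 1.257^4/22)
= 2.613169 / 0.11366989
v_eff = 22.9891

22.9891


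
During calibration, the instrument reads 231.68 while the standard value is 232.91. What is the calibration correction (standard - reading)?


Correction = standard - reading
= 232.91 - 231.68
= 1.2300

1.2300


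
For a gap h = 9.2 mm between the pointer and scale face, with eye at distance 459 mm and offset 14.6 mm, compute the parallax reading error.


error = h * offset / d
= 9.2 * 14.6 / 459
= 0.2926

0.2926


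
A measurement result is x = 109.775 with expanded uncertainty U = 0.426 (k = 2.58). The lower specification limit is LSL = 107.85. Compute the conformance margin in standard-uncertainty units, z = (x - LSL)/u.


u = U / k = 0.426 / 2.58 = 0.16511628
margin = |LSL - x| = |107.85 - 109.775| = 1.925
z = margin / u = 1.925 / 0.16511628
z = 11.6585

11.6585


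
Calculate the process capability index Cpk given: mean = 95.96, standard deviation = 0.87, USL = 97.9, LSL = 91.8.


Cpu = (USL - mean) / (3*sigma) = (97.9 - 95.96) / (3*0.87) = 0.7433
Cpl = (mean - LSL) / (3*sigma) = (95.96 - 91.8) / (3*0.87) = 1.5939
Cpk = min(Cpu, Cpl) = 0.7433

0.7433


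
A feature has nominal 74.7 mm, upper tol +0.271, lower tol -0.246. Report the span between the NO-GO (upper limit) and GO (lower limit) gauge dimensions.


GO = nominal - lower_tol (smallest hole = maximum material condition)
GO = 74.7 - 0.246 = 74.454
NO-GO = nominal + upper_tol (largest hole = least material condition)
NO-GO = 74.7 + 0.271 = 74.971
spread = NO-GO - GO = 74.971 - 74.454 = 0.5170

0.5170


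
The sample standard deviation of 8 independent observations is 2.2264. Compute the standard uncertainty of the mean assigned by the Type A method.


u_A = s / sqrt(n)
u_A = 2.2264 / sqrt(8)
u_A = 2.2264 / 2.8284271
u_A = 0.7872

0.7872


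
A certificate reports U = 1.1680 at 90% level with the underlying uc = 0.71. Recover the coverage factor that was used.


k = U / uc
k = 1.1680 / 0.71
k = 1.645

1.645


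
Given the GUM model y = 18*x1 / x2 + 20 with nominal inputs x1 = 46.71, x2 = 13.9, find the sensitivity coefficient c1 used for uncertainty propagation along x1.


y = 18*x1 / x2 + 20
dy/dx1 = 18/x2
Evaluate at x2 = 13.9: c1 = 18 / 13.9
c1 = 1.2950

1.2950


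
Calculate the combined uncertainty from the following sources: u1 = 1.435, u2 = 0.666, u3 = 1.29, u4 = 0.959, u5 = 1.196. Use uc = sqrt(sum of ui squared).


uc = sqrt(1.435^2 + 0.666^2 + 1.29^2 + 0.959^2 + 1.196^2)
uc = sqrt(6.516978)
uc = 2.5528

2.5528


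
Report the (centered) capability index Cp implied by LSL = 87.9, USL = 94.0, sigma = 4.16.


Cp = (USL - LSL) / (6 * sigma)
= (94.0 - 87.9) / (6 * 4.16)
= 6.1000 / 24.9600
= 0.2444

0.2444


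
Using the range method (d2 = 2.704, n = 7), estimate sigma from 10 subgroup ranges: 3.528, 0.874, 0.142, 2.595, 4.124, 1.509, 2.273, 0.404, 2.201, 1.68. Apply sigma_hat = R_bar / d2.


R_bar = (3.528 + 0.874 + 0.142 + 2.595 + 4.124 + 1.509 + 2.273 + 0.404 + 2.201 + 1.68) / 10
R_bar = 19.33 / 10 = 1.933
sigma_hat = R_bar / d2 = 1.933 / 2.704 = 0.7149

0.7149


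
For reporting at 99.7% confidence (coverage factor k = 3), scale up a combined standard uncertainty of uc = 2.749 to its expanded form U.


U = k * uc
U = 3 * 2.749
U = 8.2470

8.2470


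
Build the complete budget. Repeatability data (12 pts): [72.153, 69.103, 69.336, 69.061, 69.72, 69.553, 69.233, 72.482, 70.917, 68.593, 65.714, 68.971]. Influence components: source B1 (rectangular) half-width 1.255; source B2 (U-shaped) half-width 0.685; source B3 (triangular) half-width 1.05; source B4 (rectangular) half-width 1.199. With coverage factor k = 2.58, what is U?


mean = (72.153 + 69.103 + 69.336 + 69.061 + 69.72 + 69.553 + 69.233 + 72.482 + 70.917 + 68.593 + 65.714 + 68.971) / 12 = 69.56966667
s = sqrt(sum((x - mean)^2)/(n-1)) = 1.7533446
u_A = s / sqrt(n) = 1.7533446 / sqrt(12) = 0.50614699
u_B1 = 1.255 / sqrt(3) = 0.72457459
u_B2 = 0.685 / sqrt(2) = 0.48436815
u_B3 = 1.05 / sqrt(6) = 0.4286607
u_B4 = 1.199 / sqrt(3) = 0.69224297
uc = sqrt(0.50614699^2 + 0.72457459^2 + 0.48436815^2 + 0.4286607^2 + 0.69224297^2) = 1.2956681
U = k * uc = 2.58 * 1.2956681
U = 3.3428

3.3428


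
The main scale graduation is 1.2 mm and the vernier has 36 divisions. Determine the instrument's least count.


LC = MSD / n_div
= 1.2 / 36
= 0.0333

0.0333


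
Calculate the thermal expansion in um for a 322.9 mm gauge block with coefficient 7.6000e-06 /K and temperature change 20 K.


dL = L * alpha * dT
= 322.9 * 7.6000e-06 * 20
= 0.0490808 mm
dL_um = 0.0490808 * 1000 = 49.0808 um

49.0808


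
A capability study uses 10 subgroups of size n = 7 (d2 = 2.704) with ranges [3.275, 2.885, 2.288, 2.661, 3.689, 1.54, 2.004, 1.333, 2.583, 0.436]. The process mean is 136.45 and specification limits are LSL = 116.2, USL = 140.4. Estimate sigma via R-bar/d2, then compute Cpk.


R_bar = (3.275 + 2.885 + 2.288 + 2.661 + 3.689 + 1.54 + 2.004 + 1.333 + 2.583 + 0.436) / 10 = 2.2694
sigma = R_bar / d2 = 2.2694 / 2.704 = 0.83927515
Cp = (USL - LSL)/(6*sigma) = (140.4 - 116.2)/(6*0.83927515) = 4.8057
Cpu = (140.4 - 136.45)/(3*0.83927515) = 1.5688
Cpl = (136.45 - 116.2)/(3*0.83927515) = 8.0427
Cpk = min(Cpu, Cpl) = 1.5688

1.5688


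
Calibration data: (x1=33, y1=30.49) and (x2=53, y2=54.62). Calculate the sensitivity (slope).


slope = (y2 - y1) / (x2 - x1)
= (54.62 - 30.49) / (53 - 33)
= 24.1300 / 20
= 1.2065

1.2065


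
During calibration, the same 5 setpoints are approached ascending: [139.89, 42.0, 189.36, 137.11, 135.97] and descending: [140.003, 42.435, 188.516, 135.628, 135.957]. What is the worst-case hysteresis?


|139.89 - 140.003| = 0.1130
|42.0 - 42.435| = 0.4350
|189.36 - 188.516| = 0.8440
|137.11 - 135.628| = 1.4820
|135.97 - 135.957| = 0.0130
hysteresis = max(diffs) = 1.4820

1.4820


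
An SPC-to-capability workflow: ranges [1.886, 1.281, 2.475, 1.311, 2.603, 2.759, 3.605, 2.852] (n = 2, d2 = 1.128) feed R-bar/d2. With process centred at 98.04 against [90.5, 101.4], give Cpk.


R_bar = (1.886 + 1.281 + 2.475 + 1.311 + 2.603 + 2.759 + 3.605 + 2.852) / 8 = 2.3465
sigma = R_bar / d2 = 2.3465 / 1.128 = 2.0802305
Cp = (USL - LSL)/(6*sigma) = (101.4 - 90.5)/(6*2.0802305) = 0.8733
Cpu = (101.4 - 98.04)/(3*2.0802305) = 0.5384
Cpl = (98.04 - 90.5)/(3*2.0802305) = 1.2082
Cpk = min(Cpu, Cpl) = 0.5384

0.5384


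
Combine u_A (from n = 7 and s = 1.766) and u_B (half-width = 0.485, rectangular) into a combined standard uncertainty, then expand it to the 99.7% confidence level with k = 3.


u_A = s / sqrt(n) = 1.766 / sqrt(7) = 0.66748526
u_B = half_width / sqrt(3) = 0.485 / sqrt(3) = 0.28001488
uc = sqrt(u_A^2 + u_B^2) = sqrt(0.66748526^2 + 0.28001488^2) = 0.72384039
U = k * uc = 3 * 0.72384039
U = 2.1715

2.1715


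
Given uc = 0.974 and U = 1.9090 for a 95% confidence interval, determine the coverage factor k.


k = U / uc
k = 1.9090 / 0.974
k = 1.96

1.96


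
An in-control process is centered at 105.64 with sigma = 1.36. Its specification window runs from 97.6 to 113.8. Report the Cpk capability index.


Cpu = (USL - mean) / (3*sigma) = (113.8 - 105.64) / (3*1.36) = 2.0000
Cpl = (mean - LSL) / (3*sigma) = (105.64 - 97.6) / (3*1.36) = 1.9706
Cpk = min(Cpu, Cpl) = 1.9706

1.9706


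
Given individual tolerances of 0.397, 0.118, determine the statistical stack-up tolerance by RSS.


RSS = sqrt(0.397^2 + 0.118^2)
= sqrt(0.171533)
= 0.4142

0.4142


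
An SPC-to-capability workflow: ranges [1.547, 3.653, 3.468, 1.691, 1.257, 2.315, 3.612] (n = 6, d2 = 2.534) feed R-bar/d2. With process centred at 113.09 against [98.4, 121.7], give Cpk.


R_bar = (1.547 + 3.653 + 3.468 + 1.691 + 1.257 + 2.315 + 3.612) / 7 = 2.5061429
sigma = R_bar / d2 = 2.5061429 / 2.534 = 0.98900667
Cp = (USL - LSL)/(6*sigma) = (121.7 - 98.4)/(6*0.98900667) = 3.9265
Cpu = (121.7 - 113.09)/(3*0.98900667) = 2.9019
Cpl = (113.09 - 98.4)/(3*0.98900667) = 4.9511
Cpk = min(Cpu, Cpl) = 2.9019

2.9019


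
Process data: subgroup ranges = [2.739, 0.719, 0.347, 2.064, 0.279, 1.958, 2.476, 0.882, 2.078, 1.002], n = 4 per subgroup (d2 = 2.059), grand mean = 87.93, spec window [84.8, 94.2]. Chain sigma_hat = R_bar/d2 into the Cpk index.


R_bar = (2.739 + 0.719 + 0.347 + 2.064 + 0.279 + 1.958 + 2.476 + 0.882 + 2.078 + 1.002) / 10 = 1.4544
sigma = R_bar / d2 = 1.4544 / 2.059 = 0.70636231
Cp = (USL - LSL)/(6*sigma) = (94.2 - 84.8)/(6*0.70636231) = 2.2179
Cpu = (94.2 - 87.93)/(3*0.70636231) = 2.9588
Cpl = (87.93 - 84.8)/(3*0.70636231) = 1.4771
Cpk = min(Cpu, Cpl) = 1.4771

1.4771


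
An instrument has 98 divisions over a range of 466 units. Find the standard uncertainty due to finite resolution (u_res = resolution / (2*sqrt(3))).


resolution = range / divisions
resolution = 466 / 98 = 4.755102
u_res = resolution / (2*sqrt(3))
u_res = 4.755102 / 3.4641016
u_res = 1.3727

1.3727


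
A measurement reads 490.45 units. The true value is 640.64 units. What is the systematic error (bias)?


Systematic error = measured - true
= 490.45 - 640.64
= -150.1900

-150.1900


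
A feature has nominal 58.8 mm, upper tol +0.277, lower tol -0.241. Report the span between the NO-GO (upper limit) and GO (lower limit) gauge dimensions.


GO = nominal - lower_tol (smallest hole = maximum material condition)
GO = 58.8 - 0.241 = 58.559
NO-GO = nominal + upper_tol (largest hole = least material condition)
NO-GO = 58.8 + 0.277 = 59.077
spread = NO-GO - GO = 59.077 - 58.559 = 0.5180

0.5180


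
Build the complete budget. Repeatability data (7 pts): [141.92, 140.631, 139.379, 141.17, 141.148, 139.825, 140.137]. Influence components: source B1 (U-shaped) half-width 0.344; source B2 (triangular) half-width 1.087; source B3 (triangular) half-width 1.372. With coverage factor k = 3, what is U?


mean = (141.92 + 140.631 + 139.379 + 141.17 + 141.148 + 139.825 + 140.137) / 7 = 140.6014286
s = sqrt(sum((x - mean)^2)/(n-1)) = 0.88264618
u_A = s / sqrt(n) = 0.88264618 / sqrt(7) = 0.3336089
u_B1 = 0.344 / sqrt(2) = 0.24324473
u_B2 = 1.087 / sqrt(6) = 0.44376589
u_B3 = 1.372 / sqrt(6) = 0.56011665
uc = sqrt(0.3336089^2 + 0.24324473^2 + 0.44376589^2 + 0.56011665^2) = 0.82530099
U = k * uc = 3 * 0.82530099
U = 2.4759

2.4759


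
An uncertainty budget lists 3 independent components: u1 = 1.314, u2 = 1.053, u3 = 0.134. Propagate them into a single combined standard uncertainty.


uc = sqrt(1.314^2 + 1.053^2 + 0.134^2)
uc = sqrt(2.853361)
uc = 1.6892

1.6892


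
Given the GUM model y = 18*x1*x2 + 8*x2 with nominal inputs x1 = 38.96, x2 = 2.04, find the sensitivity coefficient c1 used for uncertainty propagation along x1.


y = 18*x1*x2 + 8*x2
dy/dx1 = 18*x2
Evaluate at x2 = 2.04: c1 = 18 * 2.04
c1 = 36.7200

36.7200


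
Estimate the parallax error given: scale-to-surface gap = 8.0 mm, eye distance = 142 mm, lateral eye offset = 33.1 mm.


error = h * offset / d
= 8.0 * 33.1 / 142
= 1.8648

1.8648


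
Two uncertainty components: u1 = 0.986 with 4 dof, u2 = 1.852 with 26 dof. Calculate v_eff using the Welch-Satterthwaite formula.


uc = sqrt(u1^2 + u2^2) = sqrt(0.986^2 + 1.852^2) = 2.0981182
v_eff = uc^4 / (u1^4/v1 + u2^4/v2)
= 2.0981182^4 / (0.986^4/4 + 1.852^4/26)
= 19.378484 / 0.68876209
v_eff = 28.1352

28.1352


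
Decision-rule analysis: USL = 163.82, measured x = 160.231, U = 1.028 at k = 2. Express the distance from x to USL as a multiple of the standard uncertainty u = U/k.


u = U / k = 1.028 / 2 = 0.514
margin = |USL - x| = |163.82 - 160.231| = 3.589
z = margin / u = 3.589 / 0.514
z = 6.9825

6.9825


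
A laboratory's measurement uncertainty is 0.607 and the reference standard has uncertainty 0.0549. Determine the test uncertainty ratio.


TUR = u_lab / u_ref
= 0.607 / 0.0549
= 11.0565

11.0565


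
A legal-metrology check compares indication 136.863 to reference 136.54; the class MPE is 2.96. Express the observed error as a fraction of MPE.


e = indication - reference = 136.863 - 136.54 = 0.3230
|e| = 0.3230
ratio = |e| / MPE = 0.3230 / 2.96
ratio = 0.1091

0.1091


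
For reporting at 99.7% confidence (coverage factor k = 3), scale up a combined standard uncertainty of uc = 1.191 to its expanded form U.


U = k * uc
U = 3 * 1.191
U = 3.5730

3.5730


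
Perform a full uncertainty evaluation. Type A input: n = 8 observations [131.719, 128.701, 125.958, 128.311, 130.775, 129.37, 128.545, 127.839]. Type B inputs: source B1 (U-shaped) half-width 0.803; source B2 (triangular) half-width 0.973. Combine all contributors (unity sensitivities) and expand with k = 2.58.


mean = (131.719 + 128.701 + 125.958 + 128.311 + 130.775 + 129.37 + 128.545 + 127.839) / 8 = 128.90225
s = sqrt(sum((x - mean)^2)/(n-1)) = 1.7718786
u_A = s / sqrt(n) = 1.7718786 / sqrt(8) = 0.62645369
u_B1 = 0.803 / sqrt(2) = 0.56780675
u_B2 = 0.973 / sqrt(6) = 0.39722559
uc = sqrt(0.62645369^2 + 0.56780675^2 + 0.39722559^2) = 0.93415036
U = k * uc = 2.58 * 0.93415036
U = 2.4101

2.4101


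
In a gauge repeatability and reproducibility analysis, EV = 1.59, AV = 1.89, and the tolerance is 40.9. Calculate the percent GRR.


GRR = sqrt(EV^2 + AV^2) = sqrt(1.59^2 + 1.89^2) = 2.4698583
%GRR = GRR / tol * 100 = 2.4698583 / 40.9 * 100
%GRR = 6.0388

6.0388


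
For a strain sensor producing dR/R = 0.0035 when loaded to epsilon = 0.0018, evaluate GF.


GF = (dR/R) / epsilon
= 0.0035 / 0.0018
= 1.9444

1.9444


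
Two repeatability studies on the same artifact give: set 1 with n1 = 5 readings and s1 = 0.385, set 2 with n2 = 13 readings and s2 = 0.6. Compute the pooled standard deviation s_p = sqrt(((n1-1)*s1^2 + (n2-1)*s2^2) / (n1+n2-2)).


s_p = sqrt(((n1-1)*s1^2 + (n2-1)*s2^2) / (n1+n2-2))
numerator = (5-1)*0.385^2 + (13-1)*0.6^2 = 0.5929 + 4.32 = 4.9129
denominator = 5 + 13 - 2 = 16
s_p^2 = 4.9129 / 16 = 0.30705625
s_p = sqrt(0.30705625) = 0.5541

0.5541


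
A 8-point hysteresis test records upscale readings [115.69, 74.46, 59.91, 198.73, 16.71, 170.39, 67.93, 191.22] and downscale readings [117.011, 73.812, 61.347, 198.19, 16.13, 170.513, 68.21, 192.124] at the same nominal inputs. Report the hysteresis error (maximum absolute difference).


|115.69 - 117.011| = 1.3210
|74.46 - 73.812| = 0.6480
|59.91 - 61.347| = 1.4370
|198.73 - 198.19| = 0.5400
|16.71 - 16.13| = 0.5800
|170.39 - 170.513| = 0.1230
|67.93 - 68.21| = 0.2800
|191.22 - 192.124| = 0.9040
hysteresis = max(diffs) = 1.4370

1.4370


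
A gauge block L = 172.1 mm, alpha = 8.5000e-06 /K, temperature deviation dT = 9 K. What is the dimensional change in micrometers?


dL = L * alpha * dT
= 172.1 * 8.5000e-06 * 9
= 0.0131656 mm
dL_um = 0.0131656 * 1000 = 13.1656 um

13.1656


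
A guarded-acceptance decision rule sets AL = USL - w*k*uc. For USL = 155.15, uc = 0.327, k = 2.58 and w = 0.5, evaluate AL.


U = k * uc = 2.58 * 0.327 = 0.84366
guard band g = w * U = 0.5 * 0.84366 = 0.42183
AL = USL - g = 155.15 - 0.42183
AL = 154.7282

154.7282


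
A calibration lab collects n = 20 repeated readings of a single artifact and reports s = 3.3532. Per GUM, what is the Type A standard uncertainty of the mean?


u_A = s / sqrt(n)
u_A = 3.3532 / sqrt(20)
u_A = 3.3532 / 4.472136
u_A = 0.7498

0.7498


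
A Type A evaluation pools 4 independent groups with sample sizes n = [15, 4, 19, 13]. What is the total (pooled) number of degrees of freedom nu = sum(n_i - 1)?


nu = sum_i (n_i - 1)
nu = ((15 - 1) + (4 - 1) + (19 - 1) + (13 - 1))
nu = 14 + 3 + 18 + 12
nu = 47

47


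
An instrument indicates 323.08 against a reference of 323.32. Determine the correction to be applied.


Correction = standard - reading
= 323.32 - 323.08
= 0.2400

0.2400


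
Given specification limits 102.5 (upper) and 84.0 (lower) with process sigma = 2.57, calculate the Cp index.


Cp = (USL - LSL) / (6 * sigma)
= (102.5 - 84.0) / (6 * 2.57)
= 18.5000 / 15.4200
= 1.1997

1.1997


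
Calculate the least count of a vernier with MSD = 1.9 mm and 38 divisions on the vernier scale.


LC = MSD / n_div
= 1.9 / 38
= 0.0500

0.0500


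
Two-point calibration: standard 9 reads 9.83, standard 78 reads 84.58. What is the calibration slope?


slope = (y2 - y1) / (x2 - x1)
= (84.58 - 9.83) / (78 - 9)
= 74.7500 / 69
= 1.0833

1.0833


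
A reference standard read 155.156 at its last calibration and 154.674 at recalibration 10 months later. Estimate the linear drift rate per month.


rate = (v2 - v1) / months
= (154.674 - 155.156) / 10
= -0.4820 / 10
= -0.0482

-0.0482


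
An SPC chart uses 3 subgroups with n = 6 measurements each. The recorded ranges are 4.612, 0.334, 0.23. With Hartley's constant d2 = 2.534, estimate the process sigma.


R_bar = (4.612 + 0.334 + 0.23) / 3
R_bar = 5.176 / 3 = 1.7253333
sigma_hat = R_bar / d2 = 1.7253333 / 2.534 = 0.6809

0.6809


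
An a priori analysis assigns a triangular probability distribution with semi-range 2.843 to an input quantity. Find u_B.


u_B = half_width / sqrt(6)
u_B = 2.843 / 2.4494897
u_B = 1.1606

1.1606


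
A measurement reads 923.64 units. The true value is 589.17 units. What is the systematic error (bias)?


Systematic error = measured - true
= 923.64 - 589.17
= 334.4700

334.4700


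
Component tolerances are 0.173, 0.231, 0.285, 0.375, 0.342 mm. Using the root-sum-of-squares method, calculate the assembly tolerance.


RSS = sqrt(0.173^2 + 0.231^2 + 0.285^2 + 0.375^2 + 0.342^2)
= sqrt(0.422104)
= 0.6497

0.6497


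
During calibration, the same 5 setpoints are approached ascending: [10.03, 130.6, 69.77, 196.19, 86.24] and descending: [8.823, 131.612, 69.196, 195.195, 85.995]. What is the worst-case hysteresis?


|10.03 - 8.823| = 1.2070
|130.6 - 131.612| = 1.0120
|69.77 - 69.196| = 0.5740
|196.19 - 195.195| = 0.9950
|86.24 - 85.995| = 0.2450
hysteresis = max(diffs) = 1.2070

1.2070


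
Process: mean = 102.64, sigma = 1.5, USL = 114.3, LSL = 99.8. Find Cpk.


Cpu = (USL - mean) / (3*sigma) = (114.3 - 102.64) / (3*1.5) = 2.5911
Cpl = (mean - LSL) / (3*sigma) = (102.64 - 99.8) / (3*1.5) = 0.6311
Cpk = min(Cpu, Cpl) = 0.6311

0.6311


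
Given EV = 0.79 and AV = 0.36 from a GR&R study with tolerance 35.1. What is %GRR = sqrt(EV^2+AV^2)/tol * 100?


GRR = sqrt(EV^2 + AV^2) = sqrt(0.79^2 + 0.36^2) = 0.86815897
%GRR = GRR / tol * 100 = 0.86815897 / 35.1 * 100
%GRR = 2.4734

2.4734


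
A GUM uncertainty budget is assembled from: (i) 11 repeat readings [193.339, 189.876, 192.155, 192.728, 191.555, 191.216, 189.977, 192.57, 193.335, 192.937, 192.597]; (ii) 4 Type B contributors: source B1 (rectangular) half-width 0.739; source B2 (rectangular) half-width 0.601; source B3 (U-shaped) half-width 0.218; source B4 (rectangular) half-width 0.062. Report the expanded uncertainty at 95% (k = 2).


mean = (193.339 + 189.876 + 192.155 + 192.728 + 191.555 + 191.216 + 189.977 + 192.57 + 193.335 + 192.937 + 192.597) / 11 = 192.0259091
s = sqrt(sum((x - mean)^2)/(n-1)) = 1.2287243
u_A = s / sqrt(n) = 1.2287243 / sqrt(11) = 0.37047432
u_B1 = 0.739 / sqrt(3) = 0.42666185
u_B2 = 0.601 / sqrt(3) = 0.34698751
u_B3 = 0.218 / sqrt(2) = 0.15414928
u_B4 = 0.062 / sqrt(3) = 0.035795717
uc = sqrt(0.37047432^2 + 0.42666185^2 + 0.34698751^2 + 0.15414928^2 + 0.035795717^2) = 0.68171491
U = k * uc = 2 * 0.68171491
U = 1.3634

1.3634


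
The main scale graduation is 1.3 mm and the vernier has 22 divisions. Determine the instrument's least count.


LC = MSD / n_div
= 1.3 / 22
= 0.0591

0.0591


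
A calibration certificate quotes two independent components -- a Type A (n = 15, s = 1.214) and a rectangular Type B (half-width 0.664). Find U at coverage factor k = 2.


u_A = s / sqrt(n) = 1.214 / sqrt(15) = 0.31345345
u_B = half_width / sqrt(3) = 0.664 / sqrt(3) = 0.38336058
uc = sqrt(u_A^2 + u_B^2) = sqrt(0.31345345^2 + 0.38336058^2) = 0.49519531
U = k * uc = 2 * 0.49519531
U = 0.9904

0.9904


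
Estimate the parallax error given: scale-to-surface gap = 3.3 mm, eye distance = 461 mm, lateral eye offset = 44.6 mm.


error = h * offset / d
= 3.3 * 44.6 / 461
= 0.3193

0.3193


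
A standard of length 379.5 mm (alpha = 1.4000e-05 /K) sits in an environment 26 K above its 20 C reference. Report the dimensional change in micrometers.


dL = L * alpha * dT
= 379.5 * 1.4000e-05 * 26
= 0.1381380 mm
dL_um = 0.1381380 * 1000 = 138.1380 um

138.1380


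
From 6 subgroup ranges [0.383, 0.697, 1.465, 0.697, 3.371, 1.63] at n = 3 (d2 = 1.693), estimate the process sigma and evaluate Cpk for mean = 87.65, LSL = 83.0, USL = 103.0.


R_bar = (0.383 + 0.697 + 1.465 + 0.697 + 3.371 + 1.63) / 6 = 1.3738333
sigma = R_bar / d2 = 1.3738333 / 1.693 = 0.81147862
Cp = (USL - LSL)/(6*sigma) = (103.0 - 83.0)/(6*0.81147862) = 4.1077
Cpu = (103.0 - 87.65)/(3*0.81147862) = 6.3054
Cpl = (87.65 - 83.0)/(3*0.81147862) = 1.9101
Cpk = min(Cpu, Cpl) = 1.9101

1.9101


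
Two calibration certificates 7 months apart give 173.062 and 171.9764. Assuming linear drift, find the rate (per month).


rate = (v2 - v1) / months
= (171.9764 - 173.062) / 7
= -1.0856 / 7
= -0.1551

-0.1551


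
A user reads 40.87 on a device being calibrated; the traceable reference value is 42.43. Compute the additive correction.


Correction = standard - reading
= 42.43 - 40.87
= 1.5600

1.5600


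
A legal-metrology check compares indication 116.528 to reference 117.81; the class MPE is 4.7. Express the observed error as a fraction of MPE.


e = indication - reference = 116.528 - 117.81 = -1.2820
|e| = 1.2820
ratio = |e| / MPE = 1.2820 / 4.7
ratio = 0.2728

0.2728


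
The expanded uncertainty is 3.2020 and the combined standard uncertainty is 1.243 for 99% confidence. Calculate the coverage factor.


k = U / uc
k = 3.2020 / 1.243
k = 2.576

2.576


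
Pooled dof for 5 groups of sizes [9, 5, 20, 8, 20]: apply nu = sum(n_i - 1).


nu = sum_i (n_i - 1)
nu = ((9 - 1) + (5 - 1) + (20 - 1) + (8 - 1) + (20 - 1))
nu = 8 + 4 + 19 + 7 + 19
nu = 57

57


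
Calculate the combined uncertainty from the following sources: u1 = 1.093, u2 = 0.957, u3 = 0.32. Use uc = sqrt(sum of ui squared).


uc = sqrt(1.093^2 + 0.957^2 + 0.32^2)
uc = sqrt(2.212898)
uc = 1.4876

1.4876


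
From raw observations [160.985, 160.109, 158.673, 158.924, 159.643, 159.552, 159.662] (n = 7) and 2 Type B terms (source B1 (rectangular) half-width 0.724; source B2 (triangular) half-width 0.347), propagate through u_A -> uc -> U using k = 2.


mean = (160.985 + 160.109 + 158.673 + 158.924 + 159.643 + 159.552 + 159.662) / 7 = 159.6497143
s = sqrt(sum((x - mean)^2)/(n-1)) = 0.76204849
u_A = s / sqrt(n) = 0.76204849 / sqrt(7) = 0.28802726
u_B1 = 0.724 / sqrt(3) = 0.41800159
u_B2 = 0.347 / sqrt(6) = 0.14166216
uc = sqrt(0.28802726^2 + 0.41800159^2 + 0.14166216^2) = 0.52702296
U = k * uc = 2 * 0.52702296
U = 1.0540

1.0540


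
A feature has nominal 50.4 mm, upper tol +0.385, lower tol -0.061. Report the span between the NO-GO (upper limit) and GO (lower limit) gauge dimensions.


GO = nominal - lower_tol (smallest hole = maximum material condition)
GO = 50.4 - 0.061 = 50.339
NO-GO = nominal + upper_tol (largest hole = least material condition)
NO-GO = 50.4 + 0.385 = 50.785
spread = NO-GO - GO = 50.785 - 50.339 = 0.4460

0.4460


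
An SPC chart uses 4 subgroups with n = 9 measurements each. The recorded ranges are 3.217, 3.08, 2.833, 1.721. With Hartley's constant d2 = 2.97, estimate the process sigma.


R_bar = (3.217 + 3.08 + 2.833 + 1.721) / 4
R_bar = 10.851 / 4 = 2.71275
sigma_hat = R_bar / d2 = 2.71275 / 2.97 = 0.9134

0.9134


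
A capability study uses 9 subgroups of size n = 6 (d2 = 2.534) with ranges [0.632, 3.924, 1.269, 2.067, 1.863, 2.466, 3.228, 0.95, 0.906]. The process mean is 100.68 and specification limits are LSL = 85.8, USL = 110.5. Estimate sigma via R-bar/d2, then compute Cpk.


R_bar = (0.632 + 3.924 + 1.269 + 2.067 + 1.863 + 2.466 + 3.228 + 0.95 + 0.906) / 9 = 1.9227778
sigma = R_bar / d2 = 1.9227778 / 2.534 = 0.75879155
Cp = (USL - LSL)/(6*sigma) = (110.5 - 85.8)/(6*0.75879155) = 5.4253
Cpu = (110.5 - 100.68)/(3*0.75879155) = 4.3139
Cpl = (100.68 - 85.8)/(3*0.75879155) = 6.5367
Cpk = min(Cpu, Cpl) = 4.3139

4.3139


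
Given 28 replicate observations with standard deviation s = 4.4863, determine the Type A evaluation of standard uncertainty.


u_A = s / sqrt(n)
u_A = 4.4863 / sqrt(28)
u_A = 4.4863 / 5.2915026
u_A = 0.8478

0.8478


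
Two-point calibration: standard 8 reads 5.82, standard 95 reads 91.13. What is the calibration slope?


slope = (y2 - y1) / (x2 - x1)
= (91.13 - 5.82) / (95 - 8)
= 85.3100 / 87
= 0.9806

0.9806


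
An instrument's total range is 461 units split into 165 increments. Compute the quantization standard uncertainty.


resolution = range / divisions
resolution = 461 / 165 = 2.7939394
u_res = resolution / (2*sqrt(3))
u_res = 2.7939394 / 3.4641016
u_res = 0.8065

0.8065


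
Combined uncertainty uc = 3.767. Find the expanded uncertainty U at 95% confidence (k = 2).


U = k * uc
U = 2 * 3.767
U = 7.5340

7.5340


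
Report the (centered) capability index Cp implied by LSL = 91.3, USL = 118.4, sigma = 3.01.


Cp = (USL - LSL) / (6 * sigma)
= (118.4 - 91.3) / (6 * 3.01)
= 27.1000 / 18.0600
= 1.5006

1.5006


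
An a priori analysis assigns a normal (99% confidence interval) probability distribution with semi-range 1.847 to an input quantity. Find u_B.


u_B = half_width / 2.576
u_B = 1.847 / 2.576
u_B = 0.7170

0.7170


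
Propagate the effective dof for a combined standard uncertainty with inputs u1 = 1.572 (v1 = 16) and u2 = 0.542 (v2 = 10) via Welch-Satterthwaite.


uc = sqrt(u1^2 + u2^2) = sqrt(1.572^2 + 0.542^2) = 1.6628133
v_eff = uc^4 / (u1^4/v1 + u2^4/v2)
= 1.6628133^4 / (1.572^4/16 + 0.542^4/10)
= 7.6449378 / 0.39030163
v_eff = 19.5873

19.5873


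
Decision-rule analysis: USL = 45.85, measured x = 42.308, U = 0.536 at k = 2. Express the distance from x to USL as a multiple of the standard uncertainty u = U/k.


u = U / k = 0.536 / 2 = 0.268
margin = |USL - x| = |45.85 - 42.308| = 3.542
z = margin / u = 3.542 / 0.268
z = 13.2164

13.2164


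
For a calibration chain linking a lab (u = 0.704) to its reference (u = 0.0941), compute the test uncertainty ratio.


TUR = u_lab / u_ref
= 0.704 / 0.0941
= 7.4814

7.4814


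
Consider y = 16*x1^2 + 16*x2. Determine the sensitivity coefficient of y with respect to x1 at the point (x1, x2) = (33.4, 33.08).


y = 16*x1^2 + 16*x2
dy/dx1 = 2*16*x1
Evaluate at x1 = 33.4: c1 = 32 * 33.4
c1 = 1068.8000

1068.8000


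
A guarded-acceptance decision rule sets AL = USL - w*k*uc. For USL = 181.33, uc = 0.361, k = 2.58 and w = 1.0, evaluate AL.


U = k * uc = 2.58 * 0.361 = 0.93138
guard band g = w * U = 1.0 * 0.93138 = 0.93138
AL = USL - g = 181.33 - 0.93138
AL = 180.3986

180.3986


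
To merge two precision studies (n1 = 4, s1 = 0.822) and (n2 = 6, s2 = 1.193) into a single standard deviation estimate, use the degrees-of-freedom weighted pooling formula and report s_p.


s_p = sqrt(((n1-1)*s1^2 + (n2-1)*s2^2) / (n1+n2-2))
numerator = (4-1)*0.822^2 + (6-1)*1.193^2 = 2.027052 + 7.116245 = 9.143297
denominator = 4 + 6 - 2 = 8
s_p^2 = 9.143297 / 8 = 1.1429121
s_p = sqrt(1.1429121) = 1.0691

1.0691


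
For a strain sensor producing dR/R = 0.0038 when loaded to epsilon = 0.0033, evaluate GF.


GF = (dR/R) / epsilon
= 0.0038 / 0.0033
= 1.1515

1.1515


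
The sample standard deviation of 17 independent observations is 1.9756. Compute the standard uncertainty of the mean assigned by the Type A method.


u_A = s / sqrt(n)
u_A = 1.9756 / sqrt(17)
u_A = 1.9756 / 4.1231056
u_A = 0.4792

0.4792


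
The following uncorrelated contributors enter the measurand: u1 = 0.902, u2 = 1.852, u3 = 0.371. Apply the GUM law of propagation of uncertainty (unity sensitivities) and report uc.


uc = sqrt(0.902^2 + 1.852^2 + 0.371^2)
uc = sqrt(4.381149)
uc = 2.0931

2.0931


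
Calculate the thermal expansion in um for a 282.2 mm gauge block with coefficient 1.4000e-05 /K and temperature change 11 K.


dL = L * alpha * dT
= 282.2 * 1.4000e-05 * 11
= 0.0434588 mm
dL_um = 0.0434588 * 1000 = 43.4588 um

43.4588


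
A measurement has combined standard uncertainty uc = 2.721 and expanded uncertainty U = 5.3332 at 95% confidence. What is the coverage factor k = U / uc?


k = U / uc
k = 5.3332 / 2.721
k = 1.96

1.96


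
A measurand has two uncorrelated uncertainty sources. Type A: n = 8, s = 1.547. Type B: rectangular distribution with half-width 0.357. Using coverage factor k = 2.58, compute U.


u_A = s / sqrt(n) = 1.547 / sqrt(8) = 0.5469471
u_B = half_width / sqrt(3) = 0.357 / sqrt(3) = 0.20611405
uc = sqrt(u_A^2 + u_B^2) = sqrt(0.5469471^2 + 0.20611405^2) = 0.58449477
U = k * uc = 2.58 * 0.58449477
U = 1.5080

1.5080


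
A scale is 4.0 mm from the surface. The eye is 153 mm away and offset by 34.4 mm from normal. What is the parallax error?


error = h * offset / d
= 4.0 * 34.4 / 153
= 0.8993

0.8993


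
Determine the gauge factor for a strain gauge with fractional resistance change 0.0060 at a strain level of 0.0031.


GF = (dR/R) / epsilon
= 0.0060 / 0.0031
= 1.9355

1.9355


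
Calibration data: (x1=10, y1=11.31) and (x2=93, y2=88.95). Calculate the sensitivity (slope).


slope = (y2 - y1) / (x2 - x1)
= (88.95 - 11.31) / (93 - 10)
= 77.6400 / 83
= 0.9354

0.9354


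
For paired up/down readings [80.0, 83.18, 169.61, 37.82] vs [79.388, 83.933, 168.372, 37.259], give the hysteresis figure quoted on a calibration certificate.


|80.0 - 79.388| = 0.6120
|83.18 - 83.933| = 0.7530
|169.61 - 168.372| = 1.2380
|37.82 - 37.259| = 0.5610
hysteresis = max(diffs) = 1.2380

1.2380


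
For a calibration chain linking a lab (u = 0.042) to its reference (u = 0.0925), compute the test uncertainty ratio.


TUR = u_lab / u_ref
= 0.042 / 0.0925
= 0.4541

0.4541


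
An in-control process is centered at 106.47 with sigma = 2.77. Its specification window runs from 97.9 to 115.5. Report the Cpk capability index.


Cpu = (USL - mean) / (3*sigma) = (115.5 - 106.47) / (3*2.77) = 1.0866
Cpl = (mean - LSL) / (3*sigma) = (106.47 - 97.9) / (3*2.77) = 1.0313
Cpk = min(Cpu, Cpl) = 1.0313

1.0313


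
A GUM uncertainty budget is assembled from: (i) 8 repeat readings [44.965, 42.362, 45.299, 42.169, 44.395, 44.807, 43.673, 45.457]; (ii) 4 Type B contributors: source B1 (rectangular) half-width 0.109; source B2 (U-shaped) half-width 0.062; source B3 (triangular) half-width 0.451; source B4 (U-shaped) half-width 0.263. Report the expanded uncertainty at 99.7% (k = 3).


mean = (44.965 + 42.362 + 45.299 + 42.169 + 44.395 + 44.807 + 43.673 + 45.457) / 8 = 44.140875
s = sqrt(sum((x - mean)^2)/(n-1)) = 1.2835507
u_A = s / sqrt(n) = 1.2835507 / sqrt(8) = 0.4538037
u_B1 = 0.109 / sqrt(3) = 0.062931179
u_B2 = 0.062 / sqrt(2) = 0.04384062
u_B3 = 0.451 / sqrt(6) = 0.18411998
u_B4 = 0.263 / sqrt(2) = 0.18596908
uc = sqrt(0.4538037^2 + 0.062931179^2 + 0.04384062^2 + 0.18411998^2 + 0.18596908^2) = 0.52943819
U = k * uc = 3 * 0.52943819
U = 1.5883

1.5883


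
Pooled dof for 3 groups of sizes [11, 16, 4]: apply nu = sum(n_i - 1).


nu = sum_i (n_i - 1)
nu = ((11 - 1) + (16 - 1) + (4 - 1))
nu = 10 + 15 + 3
nu = 28

28


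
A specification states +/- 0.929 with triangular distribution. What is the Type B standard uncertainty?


u_B = half_width / sqrt(6)
u_B = 0.929 / 2.4494897
u_B = 0.3793

0.3793


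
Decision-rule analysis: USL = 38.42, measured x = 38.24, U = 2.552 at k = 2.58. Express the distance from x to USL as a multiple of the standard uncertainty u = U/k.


u = U / k = 2.552 / 2.58 = 0.98914729
margin = |USL - x| = |38.42 - 38.24| = 0.18
z = margin / u = 0.18 / 0.98914729
z = 0.1820

0.1820


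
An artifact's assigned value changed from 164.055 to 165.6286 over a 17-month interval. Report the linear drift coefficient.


rate = (v2 - v1) / months
= (165.6286 - 164.055) / 17
= 1.5736 / 17
= 0.0926

0.0926


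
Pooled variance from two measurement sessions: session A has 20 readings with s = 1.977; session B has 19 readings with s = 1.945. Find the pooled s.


s_p = sqrt(((n1-1)*s1^2 + (n2-1)*s2^2) / (n1+n2-2))
numerator = (20-1)*1.977^2 + (19-1)*1.945^2 = 74.262051 + 68.09445 = 142.3565
denominator = 20 + 19 - 2 = 37
s_p^2 = 142.3565 / 37 = 3.847473
s_p = sqrt(3.847473) = 1.9615

1.9615


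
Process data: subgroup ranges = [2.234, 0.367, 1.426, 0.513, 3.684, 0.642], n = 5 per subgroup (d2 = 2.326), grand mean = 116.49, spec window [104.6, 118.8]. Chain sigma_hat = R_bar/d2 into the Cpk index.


R_bar = (2.234 + 0.367 + 1.426 + 0.513 + 3.684 + 0.642) / 6 = 1.4776667
sigma = R_bar / d2 = 1.4776667 / 2.326 = 0.63528233
Cp = (USL - LSL)/(6*sigma) = (118.8 - 104.6)/(6*0.63528233) = 3.7254
Cpu = (118.8 - 116.49)/(3*0.63528233) = 1.2121
Cpl = (116.49 - 104.6)/(3*0.63528233) = 6.2387
Cpk = min(Cpu, Cpl) = 1.2121

1.2121


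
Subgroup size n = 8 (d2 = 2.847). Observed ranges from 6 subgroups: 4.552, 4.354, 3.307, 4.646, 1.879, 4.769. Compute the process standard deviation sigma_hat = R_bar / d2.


R_bar = (4.552 + 4.354 + 3.307 + 4.646 + 1.879 + 4.769) / 6
R_bar = 23.507 / 6 = 3.9178333
sigma_hat = R_bar / d2 = 3.9178333 / 2.847 = 1.3761

1.3761


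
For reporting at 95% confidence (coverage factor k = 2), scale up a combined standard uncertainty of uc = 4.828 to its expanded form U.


U = k * uc
U = 2 * 4.828
U = 9.6560

9.6560


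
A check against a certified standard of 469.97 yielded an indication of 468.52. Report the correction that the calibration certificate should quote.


Correction = standard - reading
= 469.97 - 468.52
= 1.4500

1.4500


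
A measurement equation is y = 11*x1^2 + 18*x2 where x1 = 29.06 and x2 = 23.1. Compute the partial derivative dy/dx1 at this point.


y = 11*x1^2 + 18*x2
dy/dx1 = 2*11*x1
Evaluate at x1 = 29.06: c1 = 22 * 29.06
c1 = 639.3200

639.3200


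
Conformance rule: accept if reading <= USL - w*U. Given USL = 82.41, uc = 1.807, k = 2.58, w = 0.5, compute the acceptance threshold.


U = k * uc = 2.58 * 1.807 = 4.66206
guard band g = w * U = 0.5 * 4.66206 = 2.33103
AL = USL - g = 82.41 - 2.33103
AL = 80.0790

80.0790


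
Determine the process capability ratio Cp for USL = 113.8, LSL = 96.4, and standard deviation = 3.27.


Cp = (USL - LSL) / (6 * sigma)
= (113.8 - 96.4) / (6 * 3.27)
= 17.4000 / 19.6200
= 0.8869

0.8869


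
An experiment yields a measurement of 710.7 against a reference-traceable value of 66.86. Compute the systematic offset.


Systematic error = measured - true
= 710.7 - 66.86
= 643.8400

643.8400


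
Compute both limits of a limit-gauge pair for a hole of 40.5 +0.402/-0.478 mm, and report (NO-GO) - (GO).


GO = nominal - lower_tol (smallest hole = maximum material condition)
GO = 40.5 - 0.478 = 40.022
NO-GO = nominal + upper_tol (largest hole = least material condition)
NO-GO = 40.5 + 0.402 = 40.902
spread = NO-GO - GO = 40.902 - 40.022 = 0.8800

0.8800


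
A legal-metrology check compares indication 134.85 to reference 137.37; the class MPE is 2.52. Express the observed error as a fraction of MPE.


e = indication - reference = 134.85 - 137.37 = -2.5200
|e| = 2.5200
ratio = |e| / MPE = 2.5200 / 2.52
ratio = 1.0000

1.0000


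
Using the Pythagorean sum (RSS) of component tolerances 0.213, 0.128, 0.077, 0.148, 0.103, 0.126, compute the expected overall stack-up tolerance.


RSS = sqrt(0.213^2 + 0.128^2 + 0.077^2 + 0.148^2 + 0.103^2 + 0.126^2)
= sqrt(0.116071)
= 0.3407

0.3407


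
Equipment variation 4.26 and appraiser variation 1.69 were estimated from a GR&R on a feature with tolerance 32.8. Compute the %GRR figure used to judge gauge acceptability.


GRR = sqrt(EV^2 + AV^2) = sqrt(4.26^2 + 1.69^2) = 4.5829794
%GRR = GRR / tol * 100 = 4.5829794 / 32.8 * 100
%GRR = 13.9725

13.9725


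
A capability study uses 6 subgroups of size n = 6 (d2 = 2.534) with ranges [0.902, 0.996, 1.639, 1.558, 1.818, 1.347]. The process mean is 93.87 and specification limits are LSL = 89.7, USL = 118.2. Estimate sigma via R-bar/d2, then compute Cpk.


R_bar = (0.902 + 0.996 + 1.639 + 1.558 + 1.818 + 1.347) / 6 = 1.3766667
sigma = R_bar / d2 = 1.3766667 / 2.534 = 0.5432781
Cp = (USL - LSL)/(6*sigma) = (118.2 - 89.7)/(6*0.5432781) = 8.7432
Cpu = (118.2 - 93.87)/(3*0.5432781) = 14.9279
Cpl = (93.87 - 89.7)/(3*0.5432781) = 2.5585
Cpk = min(Cpu, Cpl) = 2.5585

2.5585


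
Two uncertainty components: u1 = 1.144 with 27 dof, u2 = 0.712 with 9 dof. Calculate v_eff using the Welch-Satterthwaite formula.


uc = sqrt(u1^2 + u2^2) = sqrt(1.144^2 + 0.712^2) = 1.3474717
v_eff = uc^4 / (u1^4/v1 + u2^4/v2)
= 1.3474717^4 / (1.144^4/27 + 0.712^4/9)
= 3.2966938 / 0.091991355
v_eff = 35.8370

35.8370


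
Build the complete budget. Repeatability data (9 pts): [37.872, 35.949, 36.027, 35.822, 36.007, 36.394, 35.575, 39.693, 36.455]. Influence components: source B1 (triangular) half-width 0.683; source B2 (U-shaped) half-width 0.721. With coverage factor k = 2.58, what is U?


mean = (37.872 + 35.949 + 36.027 + 35.822 + 36.007 + 36.394 + 35.575 + 39.693 + 36.455) / 9 = 36.64377778
s = sqrt(sum((x - mean)^2)/(n-1)) = 1.3224283
u_A = s / sqrt(n) = 1.3224283 / sqrt(9) = 0.44080943
u_B1 = 0.683 / sqrt(6) = 0.27883358
u_B2 = 0.721 / sqrt(2) = 0.50982399
uc = sqrt(0.44080943^2 + 0.27883358^2 + 0.50982399^2) = 0.7293707
U = k * uc = 2.58 * 0.7293707
U = 1.8818

1.8818


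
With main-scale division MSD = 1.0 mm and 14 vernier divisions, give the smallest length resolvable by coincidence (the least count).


LC = MSD / n_div
= 1.0 / 14
= 0.0714

0.0714


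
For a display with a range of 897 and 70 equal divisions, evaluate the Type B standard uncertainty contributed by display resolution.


resolution = range / divisions
resolution = 897 / 70 = 12.814286
u_res = resolution / (2*sqrt(3))
u_res = 12.814286 / 3.4641016
u_res = 3.6992

3.6992


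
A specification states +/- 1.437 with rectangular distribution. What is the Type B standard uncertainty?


u_B = half_width / sqrt(3)
u_B = 1.437 / 1.7320508
u_B = 0.8297

0.8297


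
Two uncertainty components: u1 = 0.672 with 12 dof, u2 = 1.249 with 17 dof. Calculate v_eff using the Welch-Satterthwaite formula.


uc = sqrt(u1^2 + u2^2) = sqrt(0.672^2 + 1.249^2) = 1.4183036
v_eff = uc^4 / (u1^4/v1 + u2^4/v2)
= 1.4183036^4 / (0.672^4/12 + 1.249^4/17)
= 4.0464746 / 0.16014713
v_eff = 25.2672

25.2672


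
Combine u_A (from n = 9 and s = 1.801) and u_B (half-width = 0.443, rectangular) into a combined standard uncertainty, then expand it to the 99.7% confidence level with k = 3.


u_A = s / sqrt(n) = 1.801 / sqrt(9) = 0.60033333
u_B = half_width / sqrt(3) = 0.443 / sqrt(3) = 0.25576617
uc = sqrt(u_A^2 + u_B^2) = sqrt(0.60033333^2 + 0.25576617^2) = 0.65254612
U = k * uc = 3 * 0.65254612
U = 1.9576

1.9576
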